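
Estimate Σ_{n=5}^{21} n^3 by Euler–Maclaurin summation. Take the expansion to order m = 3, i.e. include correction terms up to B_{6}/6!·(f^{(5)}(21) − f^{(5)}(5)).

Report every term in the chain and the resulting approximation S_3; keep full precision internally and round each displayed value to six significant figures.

Integral: ∫_5^21 x^3 dx = 48464.0.
½[f(5) + f(21)] = ½[125.000 + 9261.00] = 4693.00.
Running total after boundary: 53157.0.
k=1: B_{2}/(2)! × [f^{(1)}(21) − f^{(1)}(5)] = 1/12 × (1323.00 − 75.0000) = 104.000.
Running total after k=1: 53261.0.
k=2: B_{4}/(4)! × [f^{(3)}(21) − f^{(3)}(5)] = −1/720 × (6.00000 − 6.00000) = 0.00000.
Running total after k=2: 53261.0.
k=3: B_{6}/(6)! × [f^{(5)}(21) − f^{(5)}(5)] = 1/30240 × (0.00000 − 0.00000) = 0.00000.

S_3 ≈ 53261.0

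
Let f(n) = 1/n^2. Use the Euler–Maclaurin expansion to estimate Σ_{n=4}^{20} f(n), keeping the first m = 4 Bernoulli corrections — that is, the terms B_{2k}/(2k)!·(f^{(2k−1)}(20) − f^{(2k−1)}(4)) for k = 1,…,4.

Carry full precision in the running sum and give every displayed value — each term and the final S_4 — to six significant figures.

S_4 ≈ 0.235052

Integral: ∫_4^20 1/x^2 dx = 0.200000.
Endpoint term: (f(4) + f(20))/2 = (0.0625000 + 0.00250000)/2 = 0.0325000.
Integral + boundary = 0.232500.
Correction k=1: B_{2}/2! · (f^{(1)}(20) − f^{(1)}(4)) = 1/12 · (-0.000250000 − (-0.0312500)) = 0.00258333.
Running total after k=1: 0.235083.
Correction k=2: B_{4}/4! · (f^{(3)}(20) − f^{(3)}(4)) = −1/720 · (-7.50000e-06 − (-0.0234375)) = -3.25417e-05.
Running total after k=2: 0.235051.
Correction k=3: B_{6}/6! · (f^{(5)}(20) − f^{(5)}(4)) = 1/30240 · (-5.62500e-07 − (-0.0439453)) = 1.45320e-06.
Running total after k=3: 0.235052.
Correction k=4: B_{8}/8! · (f^{(7)}(20) − f^{(7)}(4)) = −1/1209600 · (-7.87500e-08 − (-0.153809)) = -1.27157e-07.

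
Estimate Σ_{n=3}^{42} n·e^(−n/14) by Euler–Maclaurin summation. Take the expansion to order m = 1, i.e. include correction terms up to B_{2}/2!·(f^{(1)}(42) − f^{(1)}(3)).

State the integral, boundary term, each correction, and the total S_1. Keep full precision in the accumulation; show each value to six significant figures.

The integral term ∫_3^42 x·e^(−x/14) dx = 153.061.
Boundary: ½(f(3) + f(42)) = ½(2.42135 + 2.09106) = 2.25621.
So far: 155.317.
Order-1 term: 1/12 · (-0.0995741 − 0.634164) = -0.0611448.

S_1 ≈ 155.256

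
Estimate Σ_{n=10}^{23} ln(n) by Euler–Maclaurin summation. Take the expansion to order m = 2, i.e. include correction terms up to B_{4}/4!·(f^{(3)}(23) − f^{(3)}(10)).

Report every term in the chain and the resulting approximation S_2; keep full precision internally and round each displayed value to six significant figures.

S_2 ≈ 38.8048

∫_10^23 ln(x) dx evaluates to 36.0905.
Endpoint term: (f(10) + f(23))/2 = (2.30259 + 3.13549)/2 = 2.71904.
Running total after boundary: 38.8096.
Order-1 term: 1/12 · (0.0434783 − 0.100000) = -0.00471014.
After k=1: 38.8048.
Order-2 term: −1/720 · (0.000164379 − 0.00200000) = 2.54947e-06.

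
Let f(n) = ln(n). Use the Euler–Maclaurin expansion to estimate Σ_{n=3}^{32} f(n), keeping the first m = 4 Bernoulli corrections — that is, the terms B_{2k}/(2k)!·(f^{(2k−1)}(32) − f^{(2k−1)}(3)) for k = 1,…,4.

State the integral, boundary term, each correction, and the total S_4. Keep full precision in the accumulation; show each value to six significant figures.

Integral: ∫_3^32 ln(x) dx = 78.6077.
Endpoint term: (f(3) + f(32))/2 = (1.09861 + 3.46574)/2 = 2.28217.
Integral + boundary = 80.8899.
Correction k=1: B_{2}/2! · (f^{(1)}(32) − f^{(1)}(3)) = 1/12 · (0.0312500 − 0.333333) = -0.0251736.
Partial sum through k=1: 80.8647.
Correction k=2: B_{4}/4! · (f^{(3)}(32) − f^{(3)}(3)) = −1/720 · (6.10352e-05 − 0.0740741) = 0.000102796.
Partial sum through k=2: 80.8648.
Correction k=3: B_{6}/6! · (f^{(5)}(32) − f^{(5)}(3)) = 1/30240 · (7.15256e-07 − 0.0987654) = -3.26603e-06.
Partial sum through k=3: 80.8648.
Correction k=4: B_{8}/8! · (f^{(7)}(32) − f^{(7)}(3)) = −1/1209600 · (2.09548e-08 − 0.329218) = 2.72171e-07.

S_4 ≈ 80.8648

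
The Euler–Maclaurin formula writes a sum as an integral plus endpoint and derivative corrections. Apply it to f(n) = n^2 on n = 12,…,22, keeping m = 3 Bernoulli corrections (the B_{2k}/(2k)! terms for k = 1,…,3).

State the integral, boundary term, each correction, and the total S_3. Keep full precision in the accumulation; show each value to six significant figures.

S_3 ≈ 3289.00

The integral term ∫_12^22 x^2 dx = 2973.33.
Boundary: ½(f(12) + f(22)) = ½(144.000 + 484.000) = 314.000.
So far: 3287.33.
Order-1 term: 1/12 · (44.0000 − 24.0000) = 1.66667.
Running total after k=1: 3289.00.
Order-2 term: −1/720 · (0.00000 − 0.00000) = 0.00000.
Running total after k=2: 3289.00.
Order-3 term: 1/30240 · (0.00000 − 0.00000) = 0.00000.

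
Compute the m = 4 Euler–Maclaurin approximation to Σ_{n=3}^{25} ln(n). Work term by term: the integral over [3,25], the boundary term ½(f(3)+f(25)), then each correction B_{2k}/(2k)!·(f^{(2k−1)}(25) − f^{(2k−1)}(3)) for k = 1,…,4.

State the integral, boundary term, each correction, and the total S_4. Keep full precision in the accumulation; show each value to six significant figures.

S_4 ≈ 57.3105

The integral term ∫_3^25 ln(x) dx = 55.1761.
Endpoint term: (f(3) + f(25))/2 = (1.09861 + 3.21888)/2 = 2.15874.
So far: 57.3348.
Order-1 term: 1/12 · (0.0400000 − 0.333333) = -0.0244444.
After k=1: 57.3104.
Order-2 term: −1/720 · (0.000128000 − 0.0740741) = 0.000102703.
After k=2: 57.3105.
Order-3 term: 1/30240 · (2.45760e-06 − 0.0987654) = -3.26597e-06.
After k=3: 57.3105.
Order-4 term: −1/1209600 · (1.17965e-07 − 0.329218) = 2.72171e-07.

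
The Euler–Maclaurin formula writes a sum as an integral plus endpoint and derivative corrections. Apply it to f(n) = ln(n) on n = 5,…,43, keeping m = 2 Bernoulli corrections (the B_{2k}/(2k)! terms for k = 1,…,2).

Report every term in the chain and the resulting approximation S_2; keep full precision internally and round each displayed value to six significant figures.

∫_5^43 ln(x) dx evaluates to 115.684.
½[f(5) + f(43)] = ½[1.60944 + 3.76120] = 2.68532.
So far: 118.370.
Order-1 term: 1/12 · (0.0232558 − 0.200000) = -0.0147287.
Running total after k=1: 118.355.
Order-2 term: −1/720 · (2.51550e-05 − 0.0160000) = 2.21873e-05.

S_2 ≈ 118.355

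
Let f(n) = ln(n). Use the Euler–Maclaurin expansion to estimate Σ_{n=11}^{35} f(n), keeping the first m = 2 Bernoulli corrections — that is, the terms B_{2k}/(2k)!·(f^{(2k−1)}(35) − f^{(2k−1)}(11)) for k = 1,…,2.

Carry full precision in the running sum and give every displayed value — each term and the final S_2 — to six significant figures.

Integral: ∫_11^35 ln(x) dx = 74.0603.
½[f(11) + f(35)] = ½[2.39790 + 3.55535] = 2.97662.
So far: 77.0370.
k=1: B_{2}/(2)! × [f^{(1)}(35) − f^{(1)}(11)] = 1/12 × (0.0285714 − 0.0909091) = -0.00519481.
After k=1: 77.0318.
k=2: B_{4}/(4)! × [f^{(3)}(35) − f^{(3)}(11)] = −1/720 × (4.66472e-05 − 0.00150263) = 2.02220e-06.

S_2 ≈ 77.0318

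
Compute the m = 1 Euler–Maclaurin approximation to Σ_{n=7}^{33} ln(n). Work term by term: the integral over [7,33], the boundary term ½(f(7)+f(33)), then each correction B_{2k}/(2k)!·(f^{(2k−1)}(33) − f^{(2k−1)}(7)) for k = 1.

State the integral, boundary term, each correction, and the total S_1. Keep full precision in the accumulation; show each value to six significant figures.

S_1 ≈ 78.4752

Integral: ∫_7^33 ln(x) dx = 75.7634.
½[f(7) + f(33)] = ½[1.94591 + 3.49651] = 2.72121.
Integral + boundary = 78.4846.
k=1: B_{2}/(2)! × [f^{(1)}(33) − f^{(1)}(7)] = 1/12 × (0.0303030 − 0.142857) = -0.00937951.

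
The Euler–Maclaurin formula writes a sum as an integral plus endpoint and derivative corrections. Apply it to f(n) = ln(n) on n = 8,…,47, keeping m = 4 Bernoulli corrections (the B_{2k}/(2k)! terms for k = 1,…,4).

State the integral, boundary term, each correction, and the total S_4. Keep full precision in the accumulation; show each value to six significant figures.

The integral term ∫_8^47 ln(x) dx = 125.321.
½[f(8) + f(47)] = ½[2.07944 + 3.85015] = 2.96479.
Running total after boundary: 128.286.
Correction k=1: B_{2}/2! · (f^{(1)}(47) − f^{(1)}(8)) = 1/12 · (0.0212766 − 0.125000) = -0.00864362.
After k=1: 128.278.
Correction k=2: B_{4}/4! · (f^{(3)}(47) − f^{(3)}(8)) = −1/720 · (1.92636e-05 − 0.00390625) = 5.39859e-06.
After k=2: 128.278.
Correction k=3: B_{6}/6! · (f^{(5)}(47) − f^{(5)}(8)) = 1/30240 · (1.04646e-07 − 0.000732422) = -2.42168e-08.
After k=3: 128.278.
Correction k=4: B_{8}/8! · (f^{(7)}(47) − f^{(7)}(8)) = −1/1209600 · (1.42117e-09 − 0.000343323) = 2.83830e-10.

S_4 ≈ 128.278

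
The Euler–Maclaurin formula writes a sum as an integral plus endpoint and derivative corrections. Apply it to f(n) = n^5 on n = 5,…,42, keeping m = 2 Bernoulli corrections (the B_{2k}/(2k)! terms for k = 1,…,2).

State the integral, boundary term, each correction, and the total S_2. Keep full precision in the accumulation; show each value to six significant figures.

Integral: ∫_5^42 x^5 dx = 9.14836e+08.
Boundary: ½(f(5) + f(42)) = ½(3125.00 + 1.30691e+08) = 6.53472e+07.
So far: 9.80183e+08.
k=1: B_{2}/(2)! × [f^{(1)}(42) − f^{(1)}(5)] = 1/12 × (1.55585e+07 − 3125.00) = 1.29628e+06.
After k=1: 9.81479e+08.
k=2: B_{4}/(4)! × [f^{(3)}(42) − f^{(3)}(5)] = −1/720 × (105840 − 1500.00) = -144.917.

S_2 ≈ 9.81479e+08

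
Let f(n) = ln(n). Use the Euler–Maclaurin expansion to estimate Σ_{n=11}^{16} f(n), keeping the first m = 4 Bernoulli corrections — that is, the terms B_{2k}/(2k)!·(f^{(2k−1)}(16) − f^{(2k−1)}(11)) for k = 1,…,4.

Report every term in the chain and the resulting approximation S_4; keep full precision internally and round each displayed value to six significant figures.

∫_11^16 ln(x) dx evaluates to 12.9846.
Boundary: ½(f(11) + f(16)) = ½(2.39790 + 2.77259) = 2.58524.
Integral + boundary = 15.5698.
Order-1 term: 1/12 · (0.0625000 − 0.0909091) = -0.00236742.
After k=1: 15.5674.
Order-2 term: −1/720 · (0.000488281 − 0.00150263) = 1.40882e-06.
After k=2: 15.5674.
Order-3 term: 1/30240 · (2.28882e-05 − 0.000149021) = -4.17106e-09.
After k=3: 15.5674.
Order-4 term: −1/1209600 · (2.68221e-06 − 3.69474e-05) = 2.83277e-11.

S_4 ≈ 15.5674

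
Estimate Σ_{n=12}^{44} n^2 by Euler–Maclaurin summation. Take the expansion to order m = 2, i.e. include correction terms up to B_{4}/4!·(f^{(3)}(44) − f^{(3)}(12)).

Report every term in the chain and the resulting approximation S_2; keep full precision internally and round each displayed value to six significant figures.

The integral term ∫_12^44 x^2 dx = 27818.7.
Boundary: ½(f(12) + f(44)) = ½(144.000 + 1936.00) = 1040.00.
Running total after boundary: 28858.7.
k=1: B_{2}/(2)! × [f^{(1)}(44) − f^{(1)}(12)] = 1/12 × (88.0000 − 24.0000) = 5.33333.
After k=1: 28864.0.
k=2: B_{4}/(4)! × [f^{(3)}(44) − f^{(3)}(12)] = −1/720 × (0.00000 − 0.00000) = 0.00000.

S_2 ≈ 28864.0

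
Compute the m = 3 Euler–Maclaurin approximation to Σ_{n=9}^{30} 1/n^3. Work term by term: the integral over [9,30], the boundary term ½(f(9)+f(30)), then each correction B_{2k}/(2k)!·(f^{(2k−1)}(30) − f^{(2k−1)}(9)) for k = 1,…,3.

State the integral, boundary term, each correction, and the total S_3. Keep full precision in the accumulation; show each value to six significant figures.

S_3 ≈ 0.00635931

The integral term ∫_9^30 1/x^3 dx = 0.00561728.
Endpoint term: (f(9) + f(30))/2 = (0.00137174 + 3.70370e-05)/2 = 0.000704390.
Running total after boundary: 0.00632167.
Correction k=1: B_{2}/2! · (f^{(1)}(30) − f^{(1)}(9)) = 1/12 · (-3.70370e-06 − (-0.000457247)) = 3.77953e-05.
Partial sum through k=1: 0.00635947.
Correction k=2: B_{4}/4! · (f^{(3)}(30) − f^{(3)}(9)) = −1/720 · (-8.23045e-08 − (-0.000112901)) = -1.56692e-07.
Partial sum through k=2: 0.00635931.
Correction k=3: B_{6}/6! · (f^{(5)}(30) − f^{(5)}(9)) = 1/30240 · (-3.84088e-09 − (-5.85410e-05)) = 1.93575e-09.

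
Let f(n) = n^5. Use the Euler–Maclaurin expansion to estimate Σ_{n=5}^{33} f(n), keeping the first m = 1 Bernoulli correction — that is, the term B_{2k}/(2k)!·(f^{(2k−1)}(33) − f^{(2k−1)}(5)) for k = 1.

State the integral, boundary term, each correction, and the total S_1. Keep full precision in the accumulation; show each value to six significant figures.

The integral term ∫_5^33 x^5 dx = 2.15242e+08.
Endpoint term: (f(5) + f(33))/2 = (3125.00 + 3.91354e+07)/2 = 1.95693e+07.
Running total after boundary: 2.34811e+08.
Order-1 term: 1/12 · (5.92960e+06 − 3125.00) = 493873.

S_1 ≈ 2.35305e+08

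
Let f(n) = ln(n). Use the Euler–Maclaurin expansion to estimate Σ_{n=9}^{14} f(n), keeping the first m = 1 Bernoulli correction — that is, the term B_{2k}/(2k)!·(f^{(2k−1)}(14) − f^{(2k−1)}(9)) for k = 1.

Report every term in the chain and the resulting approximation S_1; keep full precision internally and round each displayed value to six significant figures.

Integral: ∫_9^14 ln(x) dx = 12.1718.
Boundary: ½(f(9) + f(14)) = ½(2.19722 + 2.63906) = 2.41814.
So far: 14.5899.
Correction k=1: B_{2}/2! · (f^{(1)}(14) − f^{(1)}(9)) = 1/12 · (0.0714286 − 0.111111) = -0.00330688.

S_1 ≈ 14.5866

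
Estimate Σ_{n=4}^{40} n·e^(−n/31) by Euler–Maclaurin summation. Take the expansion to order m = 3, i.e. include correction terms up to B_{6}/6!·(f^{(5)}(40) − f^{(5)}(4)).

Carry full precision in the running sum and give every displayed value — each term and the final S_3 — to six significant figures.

S_3 ≈ 355.171

The integral term ∫_4^40 x·e^(−x/31) dx = 347.980.
Boundary: ½(f(4) + f(40)) = ½(3.51578 + 11.0073) = 7.26153.
Integral + boundary = 355.242.
k=1: B_{2}/(2)! × [f^{(1)}(40) − f^{(1)}(4)] = 1/12 × (-0.0798915 − 0.765533) = -0.0704521.
Running total after k=1: 355.171.
k=2: B_{4}/(4)! × [f^{(3)}(40) − f^{(3)}(4)] = −1/720 × (0.000489566 − 0.00262583) = 2.96704e-06.
Running total after k=2: 355.171.
k=3: B_{6}/(6)! × [f^{(5)}(40) − f^{(5)}(4)] = 1/30240 × (1.10537e-06 − 4.63586e-06) = -1.16749e-10.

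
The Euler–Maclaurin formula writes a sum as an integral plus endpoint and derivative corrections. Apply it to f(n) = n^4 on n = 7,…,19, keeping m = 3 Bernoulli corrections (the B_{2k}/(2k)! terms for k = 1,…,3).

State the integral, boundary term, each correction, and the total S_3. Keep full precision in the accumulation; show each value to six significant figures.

S_3 ≈ 560391

The integral term ∫_7^19 x^4 dx = 491858.
½[f(7) + f(19)] = ½[2401.00 + 130321] = 66361.0.
Integral + boundary = 558219.
k=1: B_{2}/(2)! × [f^{(1)}(19) − f^{(1)}(7)] = 1/12 × (27436.0 − 1372.00) = 2172.00.
Partial sum through k=1: 560391.
k=2: B_{4}/(4)! × [f^{(3)}(19) − f^{(3)}(7)] = −1/720 × (456.000 − 168.000) = -0.400000.
Partial sum through k=2: 560391.
k=3: B_{6}/(6)! × [f^{(5)}(19) − f^{(5)}(7)] = 1/30240 × (0.00000 − 0.00000) = 0.00000.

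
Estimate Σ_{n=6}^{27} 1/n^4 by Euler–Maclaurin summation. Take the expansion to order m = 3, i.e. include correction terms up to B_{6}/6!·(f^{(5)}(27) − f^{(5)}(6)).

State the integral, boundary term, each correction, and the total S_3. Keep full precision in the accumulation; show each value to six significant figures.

Integral: ∫_6^27 1/x^4 dx = 0.00152627.
Boundary: ½(f(6) + f(27)) = ½(0.000771605 + 1.88168e-06) = 0.000386743.
Running total after boundary: 0.00191302.
Order-1 term: 1/12 · (-2.78767e-07 − (-0.000514403)) = 4.28437e-05.
Partial sum through k=1: 0.00195586.
Order-2 term: −1/720 · (-1.14719e-08 − (-0.000428669)) = -5.95358e-07.
Partial sum through k=2: 0.00195527.
Order-3 term: 1/30240 · (-8.81242e-10 − (-0.000666819)) = 2.20509e-08.

S_3 ≈ 0.00195529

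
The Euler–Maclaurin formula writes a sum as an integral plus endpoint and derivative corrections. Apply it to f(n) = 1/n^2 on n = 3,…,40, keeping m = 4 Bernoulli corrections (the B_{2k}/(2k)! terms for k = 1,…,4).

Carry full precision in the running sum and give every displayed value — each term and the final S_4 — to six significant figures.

S_4 ≈ 0.370244

∫_3^40 1/x^2 dx evaluates to 0.308333.
Boundary: ½(f(3) + f(40)) = ½(0.111111 + 0.000625000) = 0.0558681.
Integral + boundary = 0.364201.
k=1: B_{2}/(2)! × [f^{(1)}(40) − f^{(1)}(3)] = 1/12 × (-3.12500e-05 − (-0.0740741)) = 0.00617024.
Partial sum through k=1: 0.370372.
k=2: B_{4}/(4)! × [f^{(3)}(40) − f^{(3)}(3)] = −1/720 × (-2.34375e-07 − (-0.0987654)) = -0.000137174.
Partial sum through k=2: 0.370234.
k=3: B_{6}/(6)! × [f^{(5)}(40) − f^{(5)}(3)] = 1/30240 × (-4.39453e-09 − (-0.329218)) = 1.08868e-05.
Partial sum through k=3: 0.370245.
k=4: B_{8}/(8)! × [f^{(7)}(40) − f^{(7)}(3)] = −1/1209600 × (-1.53809e-10 − (-2.04847)) = -1.69351e-06.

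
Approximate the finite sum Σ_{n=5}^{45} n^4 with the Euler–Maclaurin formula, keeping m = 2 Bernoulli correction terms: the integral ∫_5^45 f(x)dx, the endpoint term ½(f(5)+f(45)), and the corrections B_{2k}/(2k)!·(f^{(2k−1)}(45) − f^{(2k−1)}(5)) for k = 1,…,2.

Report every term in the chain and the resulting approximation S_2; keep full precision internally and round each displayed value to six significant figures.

S_2 ≈ 3.89860e+07

The integral term ∫_5^45 x^4 dx = 3.69050e+07.
½[f(5) + f(45)] = ½[625.000 + 4.10062e+06] = 2.05062e+06.
Integral + boundary = 3.89556e+07.
Correction k=1: B_{2}/2! · (f^{(1)}(45) − f^{(1)}(5)) = 1/12 · (364500 − 500.000) = 30333.3.
Running total after k=1: 3.89860e+07.
Correction k=2: B_{4}/4! · (f^{(3)}(45) − f^{(3)}(5)) = −1/720 · (1080.00 − 120.000) = -1.33333.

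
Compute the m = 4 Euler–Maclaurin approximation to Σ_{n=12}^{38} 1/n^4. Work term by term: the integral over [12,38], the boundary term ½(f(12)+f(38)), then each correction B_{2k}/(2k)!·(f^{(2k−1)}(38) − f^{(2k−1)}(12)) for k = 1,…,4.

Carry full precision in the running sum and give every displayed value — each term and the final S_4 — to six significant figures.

S_4 ≈ 0.000212510

Integral: ∫_12^38 1/x^4 dx = 0.000186826.
Boundary: ½(f(12) + f(38)) = ½(4.82253e-05 + 4.79585e-07) = 2.43524e-05.
Running total after boundary: 0.000211179.
Correction k=1: B_{2}/2! · (f^{(1)}(38) − f^{(1)}(12)) = 1/12 · (-5.04826e-08 − (-1.60751e-05)) = 1.33539e-06.
After k=1: 0.000212514.
Correction k=2: B_{4}/4! · (f^{(3)}(38) − f^{(3)}(12)) = −1/720 · (-1.04881e-09 − (-3.34898e-06)) = -4.64990e-09.
After k=2: 0.000212510.
Correction k=3: B_{6}/6! · (f^{(5)}(38) − f^{(5)}(12)) = 1/30240 · (-4.06740e-11 − (-1.30238e-06)) = 4.30668e-11.
After k=3: 0.000212510.
Correction k=4: B_{8}/8! · (f^{(7)}(38) − f^{(7)}(12)) = −1/1209600 · (-2.53508e-12 − (-8.13988e-07)) = -6.72938e-13.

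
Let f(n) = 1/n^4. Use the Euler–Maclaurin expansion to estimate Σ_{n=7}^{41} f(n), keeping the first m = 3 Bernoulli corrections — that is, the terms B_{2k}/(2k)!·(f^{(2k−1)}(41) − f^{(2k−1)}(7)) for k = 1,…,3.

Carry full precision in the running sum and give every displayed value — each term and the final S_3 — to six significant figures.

S_3 ≈ 0.00119504

∫_7^41 1/x^4 dx evaluates to 0.000966981.
Boundary: ½(f(7) + f(41)) = ½(0.000416493 + 3.53887e-07) = 0.000208424.
So far: 0.00117540.
Order-1 term: 1/12 · (-3.45256e-08 − (-0.000237996)) = 1.98301e-05.
Partial sum through k=1: 0.00119523.
Order-2 term: −1/720 · (-6.16161e-10 − (-0.000145712)) = -2.02377e-07.
Partial sum through k=2: 0.00119503.
Order-3 term: 1/30240 · (-2.05265e-11 − (-0.000166528)) = 5.50687e-09.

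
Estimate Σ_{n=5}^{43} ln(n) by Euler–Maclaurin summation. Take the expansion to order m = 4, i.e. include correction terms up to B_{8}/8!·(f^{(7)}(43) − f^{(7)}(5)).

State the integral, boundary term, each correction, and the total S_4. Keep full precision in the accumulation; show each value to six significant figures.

The integral term ∫_5^43 ln(x) dx = 115.684.
Endpoint term: (f(5) + f(43))/2 = (1.60944 + 3.76120)/2 = 2.68532.
So far: 118.370.
Correction k=1: B_{2}/2! · (f^{(1)}(43) − f^{(1)}(5)) = 1/12 · (0.0232558 − 0.200000) = -0.0147287.
After k=1: 118.355.
Correction k=2: B_{4}/4! · (f^{(3)}(43) − f^{(3)}(5)) = −1/720 · (2.51550e-05 − 0.0160000) = 2.21873e-05.
After k=2: 118.355.
Correction k=3: B_{6}/6! · (f^{(5)}(43) − f^{(5)}(5)) = 1/30240 · (1.63256e-07 − 0.00768000) = -2.53963e-07.
After k=3: 118.355.
Correction k=4: B_{8}/8! · (f^{(7)}(43) − f^{(7)}(5)) = −1/1209600 · (2.64883e-09 − 0.00921600) = 7.61905e-09.

S_4 ≈ 118.355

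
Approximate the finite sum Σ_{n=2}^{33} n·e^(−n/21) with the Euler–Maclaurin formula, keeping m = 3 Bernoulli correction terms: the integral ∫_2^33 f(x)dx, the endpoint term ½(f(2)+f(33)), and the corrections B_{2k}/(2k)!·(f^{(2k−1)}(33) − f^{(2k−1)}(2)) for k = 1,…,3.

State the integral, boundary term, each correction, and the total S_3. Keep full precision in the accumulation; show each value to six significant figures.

∫_2^33 x·e^(−x/21) dx evaluates to 203.536.
Endpoint term: (f(2) + f(33))/2 = (1.81831 + 6.85569)/2 = 4.33700.
Integral + boundary = 207.873.
Order-1 term: 1/12 · (-0.118713 − 0.822570) = -0.0784403.
After k=1: 207.795.
Order-2 term: −1/720 · (0.000672978 − 0.00598840) = 7.38253e-06.
After k=2: 207.795.
Order-3 term: 1/30240 · (3.66246e-06 − 2.29287e-05) = -6.37111e-10.

S_3 ≈ 207.795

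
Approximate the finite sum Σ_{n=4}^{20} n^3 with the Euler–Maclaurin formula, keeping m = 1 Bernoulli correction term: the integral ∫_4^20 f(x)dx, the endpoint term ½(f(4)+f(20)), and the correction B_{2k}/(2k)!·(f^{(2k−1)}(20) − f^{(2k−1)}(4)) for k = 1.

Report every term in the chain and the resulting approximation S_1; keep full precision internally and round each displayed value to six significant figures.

S_1 ≈ 44064.0

Integral: ∫_4^20 x^3 dx = 39936.0.
Endpoint term: (f(4) + f(20))/2 = (64.0000 + 8000.00)/2 = 4032.00.
Running total after boundary: 43968.0.
k=1: B_{2}/(2)! × [f^{(1)}(20) − f^{(1)}(4)] = 1/12 × (1200.00 − 48.0000) = 96.0000.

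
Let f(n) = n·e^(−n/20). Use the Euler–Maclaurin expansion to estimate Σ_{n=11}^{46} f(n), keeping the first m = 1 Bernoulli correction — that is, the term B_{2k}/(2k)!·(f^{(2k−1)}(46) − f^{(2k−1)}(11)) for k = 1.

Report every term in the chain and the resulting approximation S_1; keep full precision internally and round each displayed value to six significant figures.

S_1 ≈ 230.814

Integral: ∫_11^46 x·e^(−x/20) dx = 225.367.
Boundary: ½(f(11) + f(46)) = ½(6.34645 + 4.61191) = 5.47918.
Integral + boundary = 230.846.
Correction k=1: B_{2}/2! · (f^{(1)}(46) − f^{(1)}(11)) = 1/12 · (-0.130336 − 0.259627) = -0.0324970.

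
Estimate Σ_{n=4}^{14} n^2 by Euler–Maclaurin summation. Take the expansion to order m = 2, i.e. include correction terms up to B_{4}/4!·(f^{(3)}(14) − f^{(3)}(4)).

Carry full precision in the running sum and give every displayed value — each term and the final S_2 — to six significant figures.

Integral: ∫_4^14 x^2 dx = 893.333.
Boundary: ½(f(4) + f(14)) = ½(16.0000 + 196.000) = 106.000.
Running total after boundary: 999.333.
Order-1 term: 1/12 · (28.0000 − 8.00000) = 1.66667.
After k=1: 1001.00.
Order-2 term: −1/720 · (0.00000 − 0.00000) = 0.00000.

S_2 ≈ 1001.00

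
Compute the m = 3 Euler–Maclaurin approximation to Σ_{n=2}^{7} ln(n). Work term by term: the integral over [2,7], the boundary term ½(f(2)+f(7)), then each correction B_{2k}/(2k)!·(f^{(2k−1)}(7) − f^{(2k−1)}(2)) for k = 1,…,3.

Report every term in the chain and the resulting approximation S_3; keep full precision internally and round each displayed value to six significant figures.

S_3 ≈ 8.52516

∫_2^7 ln(x) dx evaluates to 7.23508.
Endpoint term: (f(2) + f(7))/2 = (0.693147 + 1.94591)/2 = 1.31953.
So far: 8.55461.
Correction k=1: B_{2}/2! · (f^{(1)}(7) − f^{(1)}(2)) = 1/12 · (0.142857 − 0.500000) = -0.0297619.
After k=1: 8.52484.
Correction k=2: B_{4}/4! · (f^{(3)}(7) − f^{(3)}(2)) = −1/720 · (0.00583090 − 0.250000) = 0.000339124.
After k=2: 8.52518.
Correction k=3: B_{6}/6! · (f^{(5)}(7) − f^{(5)}(2)) = 1/30240 · (0.00142798 − 0.750000) = -2.47544e-05.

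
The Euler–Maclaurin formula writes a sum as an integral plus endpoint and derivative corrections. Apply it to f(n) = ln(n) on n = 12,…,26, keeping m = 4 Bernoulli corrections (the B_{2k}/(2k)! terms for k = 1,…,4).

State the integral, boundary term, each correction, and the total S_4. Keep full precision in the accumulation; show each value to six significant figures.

∫_12^26 ln(x) dx evaluates to 40.8916.
Boundary: ½(f(12) + f(26)) = ½(2.48491 + 3.25810) = 2.87150.
Running total after boundary: 43.7631.
Order-1 term: 1/12 · (0.0384615 − 0.0833333) = -0.00373932.
Partial sum through k=1: 43.7594.
Order-2 term: −1/720 · (0.000113792 − 0.00115741) = 1.44947e-06.
Partial sum through k=2: 43.7594.
Order-3 term: 1/30240 · (2.01997e-06 − 9.64506e-05) = -3.12271e-09.
Partial sum through k=3: 43.7594.
Order-4 term: −1/1209600 · (8.96436e-08 − 2.00939e-05) = 1.65379e-11.

S_4 ≈ 43.7594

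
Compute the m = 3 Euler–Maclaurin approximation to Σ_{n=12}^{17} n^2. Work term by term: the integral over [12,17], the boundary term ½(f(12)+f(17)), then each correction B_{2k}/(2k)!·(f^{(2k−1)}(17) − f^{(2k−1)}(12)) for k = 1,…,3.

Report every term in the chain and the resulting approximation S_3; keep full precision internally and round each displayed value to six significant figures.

S_3 ≈ 1279.00

∫_12^17 x^2 dx evaluates to 1061.67.
Endpoint term: (f(12) + f(17))/2 = (144.000 + 289.000)/2 = 216.500.
Integral + boundary = 1278.17.
Correction k=1: B_{2}/2! · (f^{(1)}(17) − f^{(1)}(12)) = 1/12 · (34.0000 − 24.0000) = 0.833333.
Running total after k=1: 1279.00.
Correction k=2: B_{4}/4! · (f^{(3)}(17) − f^{(3)}(12)) = −1/720 · (0.00000 − 0.00000) = 0.00000.
Running total after k=2: 1279.00.
Correction k=3: B_{6}/6! · (f^{(5)}(17) − f^{(5)}(12)) = 1/30240 · (0.00000 − 0.00000) = 0.00000.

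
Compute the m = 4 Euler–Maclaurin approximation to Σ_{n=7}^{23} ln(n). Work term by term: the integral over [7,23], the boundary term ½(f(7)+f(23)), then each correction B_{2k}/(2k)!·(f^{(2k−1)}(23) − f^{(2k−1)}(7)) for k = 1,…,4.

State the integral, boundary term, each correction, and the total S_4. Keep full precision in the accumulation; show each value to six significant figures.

S_4 ≈ 45.0274

The integral term ∫_7^23 ln(x) dx = 42.4950.
Boundary: ½(f(7) + f(23)) = ½(1.94591 + 3.13549) = 2.54070.
Integral + boundary = 45.0357.
Correction k=1: B_{2}/2! · (f^{(1)}(23) − f^{(1)}(7)) = 1/12 · (0.0434783 − 0.142857) = -0.00828157.
Running total after k=1: 45.0274.
Correction k=2: B_{4}/4! · (f^{(3)}(23) − f^{(3)}(7)) = −1/720 · (0.000164379 − 0.00583090) = 7.87017e-06.
Running total after k=2: 45.0274.
Correction k=3: B_{6}/6! · (f^{(5)}(23) − f^{(5)}(7)) = 1/30240 · (3.72883e-06 − 0.00142798) = -4.70981e-08.
Running total after k=3: 45.0274.
Correction k=4: B_{8}/8! · (f^{(7)}(23) − f^{(7)}(7)) = −1/1209600 · (2.11465e-07 − 0.000874271) = 7.22602e-10.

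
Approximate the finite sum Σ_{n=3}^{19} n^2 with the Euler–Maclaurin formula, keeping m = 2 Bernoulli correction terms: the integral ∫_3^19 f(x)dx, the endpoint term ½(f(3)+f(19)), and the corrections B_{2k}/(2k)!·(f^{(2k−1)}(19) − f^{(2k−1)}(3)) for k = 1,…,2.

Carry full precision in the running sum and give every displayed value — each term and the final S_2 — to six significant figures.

S_2 ≈ 2465.00

The integral term ∫_3^19 x^2 dx = 2277.33.
½[f(3) + f(19)] = ½[9.00000 + 361.000] = 185.000.
Integral + boundary = 2462.33.
Correction k=1: B_{2}/2! · (f^{(1)}(19) − f^{(1)}(3)) = 1/12 · (38.0000 − 6.00000) = 2.66667.
Partial sum through k=1: 2465.00.
Correction k=2: B_{4}/4! · (f^{(3)}(19) − f^{(3)}(3)) = −1/720 · (0.00000 − 0.00000) = 0.00000.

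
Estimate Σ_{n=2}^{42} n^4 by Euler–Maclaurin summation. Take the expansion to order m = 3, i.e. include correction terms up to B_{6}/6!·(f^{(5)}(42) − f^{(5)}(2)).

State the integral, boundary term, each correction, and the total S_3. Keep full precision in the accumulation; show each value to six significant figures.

S_3 ≈ 2.77188e+07

∫_2^42 x^4 dx evaluates to 2.61382e+07.
½[f(2) + f(42)] = ½[16.0000 + 3.11170e+06] = 1.55586e+06.
Running total after boundary: 2.76941e+07.
k=1: B_{2}/(2)! × [f^{(1)}(42) − f^{(1)}(2)] = 1/12 × (296352 − 32.0000) = 24693.3.
Running total after k=1: 2.77188e+07.
k=2: B_{4}/(4)! × [f^{(3)}(42) − f^{(3)}(2)] = −1/720 × (1008.00 − 48.0000) = -1.33333.
Running total after k=2: 2.77188e+07.
k=3: B_{6}/(6)! × [f^{(5)}(42) − f^{(5)}(2)] = 1/30240 × (0.00000 − 0.00000) = 0.00000.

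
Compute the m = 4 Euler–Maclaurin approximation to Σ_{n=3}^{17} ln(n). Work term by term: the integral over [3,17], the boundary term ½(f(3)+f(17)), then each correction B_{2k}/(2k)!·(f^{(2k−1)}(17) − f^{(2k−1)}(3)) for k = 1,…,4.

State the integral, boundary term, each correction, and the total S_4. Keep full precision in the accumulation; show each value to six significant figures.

The integral term ∫_3^17 ln(x) dx = 30.8688.
Boundary: ½(f(3) + f(17)) = ½(1.09861 + 2.83321) = 1.96591.
So far: 32.8347.
k=1: B_{2}/(2)! × [f^{(1)}(17) − f^{(1)}(3)] = 1/12 × (0.0588235 − 0.333333) = -0.0228758.
Running total after k=1: 32.8118.
k=2: B_{4}/(4)! × [f^{(3)}(17) − f^{(3)}(3)] = −1/720 × (0.000407083 − 0.0740741) = 0.000102315.
Running total after k=2: 32.8119.
k=3: B_{6}/(6)! × [f^{(5)}(17) − f^{(5)}(3)] = 1/30240 × (1.69031e-05 − 0.0987654) = -3.26549e-06.
Running total after k=3: 32.8119.
k=4: B_{8}/(8)! × [f^{(7)}(17) − f^{(7)}(3)] = −1/1209600 × (1.75465e-06 − 0.329218) = 2.72170e-07.

S_4 ≈ 32.8119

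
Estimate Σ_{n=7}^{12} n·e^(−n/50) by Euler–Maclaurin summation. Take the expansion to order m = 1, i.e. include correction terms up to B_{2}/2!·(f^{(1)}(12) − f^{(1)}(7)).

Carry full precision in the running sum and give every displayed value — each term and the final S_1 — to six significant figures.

S_1 ≈ 46.8746

∫_7^12 x·e^(−x/50) dx evaluates to 39.1246.
Endpoint term: (f(7) + f(12))/2 = (6.08551 + 9.43953)/2 = 7.76252.
Running total after boundary: 46.8871.
Order-1 term: 1/12 · (0.597837 − 0.747648) = -0.0124842.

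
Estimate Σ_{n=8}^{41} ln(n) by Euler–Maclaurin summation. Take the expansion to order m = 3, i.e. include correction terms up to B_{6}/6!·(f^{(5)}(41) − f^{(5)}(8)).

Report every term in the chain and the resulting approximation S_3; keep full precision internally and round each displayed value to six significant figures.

∫_8^41 ln(x) dx evaluates to 102.621.
Endpoint term: (f(8) + f(41))/2 = (2.07944 + 3.71357)/2 = 2.89651.
Integral + boundary = 105.517.
Correction k=1: B_{2}/2! · (f^{(1)}(41) − f^{(1)}(8)) = 1/12 · (0.0243902 − 0.125000) = -0.00838415.
Partial sum through k=1: 105.509.
Correction k=2: B_{4}/4! · (f^{(3)}(41) − f^{(3)}(8)) = −1/720 · (2.90187e-05 − 0.00390625) = 5.38504e-06.
Partial sum through k=2: 105.509.
Correction k=3: B_{6}/6! · (f^{(5)}(41) − f^{(5)}(8)) = 1/30240 · (2.07153e-07 − 0.000732422) = -2.42134e-08.

S_3 ≈ 105.509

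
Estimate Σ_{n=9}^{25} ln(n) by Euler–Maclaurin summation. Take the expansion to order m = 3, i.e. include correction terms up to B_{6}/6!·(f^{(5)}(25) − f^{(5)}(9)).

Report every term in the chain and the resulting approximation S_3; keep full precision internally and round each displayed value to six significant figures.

The integral term ∫_9^25 ln(x) dx = 44.6969.
Endpoint term: (f(9) + f(25))/2 = (2.19722 + 3.21888)/2 = 2.70805.
So far: 47.4049.
Correction k=1: B_{2}/2! · (f^{(1)}(25) − f^{(1)}(9)) = 1/12 · (0.0400000 − 0.111111) = -0.00592593.
Partial sum through k=1: 47.3990.
Correction k=2: B_{4}/4! · (f^{(3)}(25) − f^{(3)}(9)) = −1/720 · (0.000128000 − 0.00274348) = 3.63262e-06.
Partial sum through k=2: 47.3990.
Correction k=3: B_{6}/6! · (f^{(5)}(25) − f^{(5)}(9)) = 1/30240 · (2.45760e-06 − 0.000406442) = -1.33593e-08.

S_3 ≈ 47.3990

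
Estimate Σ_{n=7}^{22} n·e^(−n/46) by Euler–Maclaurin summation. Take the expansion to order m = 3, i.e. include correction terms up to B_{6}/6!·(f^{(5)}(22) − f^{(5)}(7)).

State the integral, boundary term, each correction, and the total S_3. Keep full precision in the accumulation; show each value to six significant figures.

The integral term ∫_7^22 x·e^(−x/46) dx = 154.926.
½[f(7) + f(22)] = ½[6.01187 + 13.6369] = 9.82440.
So far: 164.750.
Order-1 term: 1/12 · (0.323405 − 0.728146) = -0.0337284.
After k=1: 164.716.
Order-2 term: −1/720 · (0.000738718 − 0.00115587) = 5.79380e-07.
After k=2: 164.716.
Order-3 term: 1/30240 · (6.25991e-07 − 9.29881e-07) = -1.00493e-11.

S_3 ≈ 164.716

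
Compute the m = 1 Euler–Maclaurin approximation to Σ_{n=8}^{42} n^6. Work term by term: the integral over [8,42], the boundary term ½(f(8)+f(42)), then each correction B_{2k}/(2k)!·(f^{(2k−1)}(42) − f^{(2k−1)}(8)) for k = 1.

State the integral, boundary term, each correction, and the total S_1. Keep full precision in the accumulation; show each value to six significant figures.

S_1 ≈ 3.57439e+10

∫_8^42 x^6 dx evaluates to 3.29339e+10.
Boundary: ½(f(8) + f(42)) = ½(262144 + 5.48903e+09) = 2.74465e+09.
Integral + boundary = 3.56785e+10.
k=1: B_{2}/(2)! × [f^{(1)}(42) − f^{(1)}(8)] = 1/12 × (7.84147e+08 − 196608) = 6.53292e+07.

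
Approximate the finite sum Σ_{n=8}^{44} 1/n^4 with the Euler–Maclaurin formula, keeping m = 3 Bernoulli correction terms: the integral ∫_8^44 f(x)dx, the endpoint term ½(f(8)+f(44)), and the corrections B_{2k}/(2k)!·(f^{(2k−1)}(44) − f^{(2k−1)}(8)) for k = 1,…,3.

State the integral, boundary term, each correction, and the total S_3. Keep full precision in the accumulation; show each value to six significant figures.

S_3 ≈ 0.000779425

∫_8^44 1/x^4 dx evaluates to 0.000647129.
Boundary: ½(f(8) + f(44)) = ½(0.000244141 + 2.66802e-07) = 0.000122204.
Integral + boundary = 0.000769332.
k=1: B_{2}/(2)! × [f^{(1)}(44) − f^{(1)}(8)] = 1/12 × (-2.42547e-08 − (-0.000122070)) = 1.01705e-05.
Running total after k=1: 0.000779503.
k=2: B_{4}/(4)! × [f^{(3)}(44) − f^{(3)}(8)] = −1/720 × (-3.75848e-10 − (-5.72205e-05)) = -7.94723e-08.
Running total after k=2: 0.000779423.
k=3: B_{6}/(6)! × [f^{(5)}(44) − f^{(5)}(8)] = 1/30240 × (-1.08716e-11 − (-5.00679e-05)) = 1.65568e-09.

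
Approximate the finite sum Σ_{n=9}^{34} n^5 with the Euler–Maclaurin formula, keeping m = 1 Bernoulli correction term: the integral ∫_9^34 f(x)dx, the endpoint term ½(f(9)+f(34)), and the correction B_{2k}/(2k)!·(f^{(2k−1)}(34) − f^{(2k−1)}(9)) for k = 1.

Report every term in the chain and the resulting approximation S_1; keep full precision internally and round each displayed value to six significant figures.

The integral term ∫_9^34 x^5 dx = 2.57379e+08.
Endpoint term: (f(9) + f(34))/2 = (59049.0 + 4.54354e+07)/2 = 2.27472e+07.
Integral + boundary = 2.80126e+08.
Correction k=1: B_{2}/2! · (f^{(1)}(34) − f^{(1)}(9)) = 1/12 · (6.68168e+06 − 32805.0) = 554073.

S_1 ≈ 2.80680e+08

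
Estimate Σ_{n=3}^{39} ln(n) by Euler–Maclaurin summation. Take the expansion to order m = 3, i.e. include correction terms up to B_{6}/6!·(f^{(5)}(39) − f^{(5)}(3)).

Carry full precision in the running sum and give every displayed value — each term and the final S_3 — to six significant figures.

The integral term ∫_3^39 ln(x) dx = 103.583.
Endpoint term: (f(3) + f(39))/2 = (1.09861 + 3.66356)/2 = 2.38109.
Running total after boundary: 105.964.
Order-1 term: 1/12 · (0.0256410 − 0.333333) = -0.0256410.
Partial sum through k=1: 105.939.
Order-2 term: −1/720 · (3.37160e-05 − 0.0740741) = 0.000102834.
Partial sum through k=2: 105.939.
Order-3 term: 1/30240 · (2.66004e-07 − 0.0987654) = -3.26604e-06.

S_3 ≈ 105.939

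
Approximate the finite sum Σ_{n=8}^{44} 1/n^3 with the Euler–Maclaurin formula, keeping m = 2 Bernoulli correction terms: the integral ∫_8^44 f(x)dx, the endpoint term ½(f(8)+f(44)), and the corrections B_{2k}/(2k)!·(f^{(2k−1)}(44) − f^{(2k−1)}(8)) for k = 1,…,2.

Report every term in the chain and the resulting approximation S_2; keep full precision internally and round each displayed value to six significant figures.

Integral: ∫_8^44 1/x^3 dx = 0.00755424.
½[f(8) + f(44)] = ½[0.00195312 + 1.17393e-05] = 0.000982432.
Integral + boundary = 0.00853667.
Order-1 term: 1/12 · (-8.00406e-07 − (-0.000732422)) = 6.09685e-05.
After k=1: 0.00859764.
Order-2 term: −1/720 · (-8.26866e-09 − (-0.000228882)) = -3.17880e-07.

S_2 ≈ 0.00859732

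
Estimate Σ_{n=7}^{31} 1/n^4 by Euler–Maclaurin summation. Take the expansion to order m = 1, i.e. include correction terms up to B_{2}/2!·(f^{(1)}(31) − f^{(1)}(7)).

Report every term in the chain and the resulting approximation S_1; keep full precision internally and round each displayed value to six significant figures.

The integral term ∫_7^31 1/x^4 dx = 0.000960628.
Boundary: ½(f(7) + f(31)) = ½(0.000416493 + 1.08281e-06) = 0.000208788.
Integral + boundary = 0.00116942.
k=1: B_{2}/(2)! × [f^{(1)}(31) − f^{(1)}(7)] = 1/12 × (-1.39718e-07 − (-0.000237996)) = 1.98214e-05.

S_1 ≈ 0.00118924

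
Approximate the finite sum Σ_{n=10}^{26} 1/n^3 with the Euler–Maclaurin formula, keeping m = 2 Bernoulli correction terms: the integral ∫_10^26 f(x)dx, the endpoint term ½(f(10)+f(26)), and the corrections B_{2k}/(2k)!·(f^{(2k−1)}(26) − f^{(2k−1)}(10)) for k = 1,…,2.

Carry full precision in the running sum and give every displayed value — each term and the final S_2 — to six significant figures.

∫_10^26 1/x^3 dx evaluates to 0.00426036.
Endpoint term: (f(10) + f(26))/2 = (0.00100000 + 5.68958e-05)/2 = 0.000528448.
Integral + boundary = 0.00478880.
Correction k=1: B_{2}/2! · (f^{(1)}(26) − f^{(1)}(10)) = 1/12 · (-6.56490e-06 − (-0.000300000)) = 2.44529e-05.
Partial sum through k=1: 0.00481326.
Correction k=2: B_{4}/4! · (f^{(3)}(26) − f^{(3)}(10)) = −1/720 · (-1.94228e-07 − (-6.00000e-05)) = -8.30636e-08.

S_2 ≈ 0.00481317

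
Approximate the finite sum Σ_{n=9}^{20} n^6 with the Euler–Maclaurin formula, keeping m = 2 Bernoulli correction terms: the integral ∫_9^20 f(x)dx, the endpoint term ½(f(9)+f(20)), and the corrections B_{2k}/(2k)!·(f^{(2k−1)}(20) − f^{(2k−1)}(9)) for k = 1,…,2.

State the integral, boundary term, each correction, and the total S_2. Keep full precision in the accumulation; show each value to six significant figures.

S_2 ≈ 2.16009e+08

∫_9^20 x^6 dx evaluates to 1.82174e+08.
Endpoint term: (f(9) + f(20))/2 = (531441 + 6.40000e+07)/2 = 3.22657e+07.
So far: 2.14440e+08.
k=1: B_{2}/(2)! × [f^{(1)}(20) − f^{(1)}(9)] = 1/12 × (1.92000e+07 − 354294) = 1.57048e+06.
Running total after k=1: 2.16010e+08.
k=2: B_{4}/(4)! × [f^{(3)}(20) − f^{(3)}(9)] = −1/720 × (960000 − 87480.0) = -1211.83.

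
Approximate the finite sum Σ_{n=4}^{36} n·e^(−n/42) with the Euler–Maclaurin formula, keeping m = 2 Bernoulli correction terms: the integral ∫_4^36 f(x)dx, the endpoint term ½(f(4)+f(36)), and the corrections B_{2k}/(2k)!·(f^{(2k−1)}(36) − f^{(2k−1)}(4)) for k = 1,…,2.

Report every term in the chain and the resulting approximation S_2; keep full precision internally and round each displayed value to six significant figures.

S_2 ≈ 375.638

∫_4^36 x·e^(−x/42) dx evaluates to 366.245.
Boundary: ½(f(4) + f(36)) = ½(3.63663 + 15.2774) = 9.45702.
Running total after boundary: 375.702.
Correction k=1: B_{2}/2! · (f^{(1)}(36) − f^{(1)}(4)) = 1/12 · (0.0606247 − 0.822570) = -0.0634955.
After k=1: 375.638.
Correction k=2: B_{4}/4! · (f^{(3)}(36) − f^{(3)}(4)) = −1/720 · (0.000515516 − 0.00149710) = 1.36331e-06.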